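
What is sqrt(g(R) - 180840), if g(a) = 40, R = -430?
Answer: 40*I*sqrt(113) ≈ 425.21*I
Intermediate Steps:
sqrt(g(R) - 180840) = sqrt(40 - 180840) = sqrt(-180800) = 40*I*sqrt(113)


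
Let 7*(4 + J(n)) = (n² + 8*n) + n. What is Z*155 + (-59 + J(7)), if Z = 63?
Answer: 9718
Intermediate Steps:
J(n) = -4 + n²/7 + 9*n/7 (J(n) = -4 + ((n² + 8*n) + n)/7 = -4 + (n² + 9*n)/7 = -4 + (n²/7 + 9*n/7) = -4 + n²/7 + 9*n/7)
Z*155 + (-59 + J(7)) = 63*155 + (-59 + (-4 + (⅐)*7² + (9/7)*7)) = 9765 + (-59 + (-4 + (⅐)*49 + 9)) = 9765 + (-59 + (-4 + 7 + 9)) = 9765 + (-59 + 12) = 9765 - 47 = 9718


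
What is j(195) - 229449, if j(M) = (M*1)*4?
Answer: -228669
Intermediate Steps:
j(M) = 4*M (j(M) = M*4 = 4*M)
j(195) - 229449 = 4*195 - 229449 = 780 - 229449 = -228669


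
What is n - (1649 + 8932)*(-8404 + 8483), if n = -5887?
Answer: -841786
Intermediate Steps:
n - (1649 + 8932)*(-8404 + 8483) = -5887 - (1649 + 8932)*(-8404 + 8483) = -5887 - 10581*79 = -5887 - 1*835899 = -5887 - 835899 = -841786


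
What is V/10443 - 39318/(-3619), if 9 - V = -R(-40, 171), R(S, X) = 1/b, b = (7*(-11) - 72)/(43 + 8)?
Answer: 20394583912/1877063111 ≈ 10.865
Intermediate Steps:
b = -149/51 (b = (-77 - 72)/51 = -149*1/51 = -149/51 ≈ -2.9216)
R(S, X) = -51/149 (R(S, X) = 1/(-149/51) = -51/149)
V = 1290/149 (V = 9 - (-1)*(-51)/149 = 9 - 1*51/149 = 9 - 51/149 = 1290/149 ≈ 8.6577)
V/10443 - 39318/(-3619) = (1290/149)/10443 - 39318/(-3619) = (1290/149)*(1/10443) - 39318*(-1/3619) = 430/518669 + 39318/3619 = 20394583912/1877063111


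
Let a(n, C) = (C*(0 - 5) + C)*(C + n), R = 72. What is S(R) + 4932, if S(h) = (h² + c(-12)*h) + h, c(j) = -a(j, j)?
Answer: 93132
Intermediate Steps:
a(n, C) = -4*C*(C + n) (a(n, C) = (C*(-5) + C)*(C + n) = (-5*C + C)*(C + n) = (-4*C)*(C + n) = -4*C*(C + n))
c(j) = 8*j² (c(j) = -(-4)*j*(j + j) = -(-4)*j*2*j = -(-8)*j² = 8*j²)
S(h) = h² + 1153*h (S(h) = (h² + (8*(-12)²)*h) + h = (h² + (8*144)*h) + h = (h² + 1152*h) + h = h² + 1153*h)
S(R) + 4932 = 72*(1153 + 72) + 4932 = 72*1225 + 4932 = 88200 + 4932 = 93132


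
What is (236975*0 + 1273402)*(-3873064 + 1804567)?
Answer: -2634028216794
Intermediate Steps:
(236975*0 + 1273402)*(-3873064 + 1804567) = (0 + 1273402)*(-2068497) = 1273402*(-2068497) = -2634028216794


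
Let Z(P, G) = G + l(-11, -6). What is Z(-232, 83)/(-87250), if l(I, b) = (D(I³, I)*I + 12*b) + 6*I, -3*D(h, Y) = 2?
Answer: 143/261750 ≈ 0.00054632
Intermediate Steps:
D(h, Y) = -⅔ (D(h, Y) = -⅓*2 = -⅔)
l(I, b) = 12*b + 16*I/3 (l(I, b) = (-2*I/3 + 12*b) + 6*I = (12*b - 2*I/3) + 6*I = 12*b + 16*I/3)
Z(P, G) = -392/3 + G (Z(P, G) = G + (12*(-6) + (16/3)*(-11)) = G + (-72 - 176/3) = G - 392/3 = -392/3 + G)
Z(-232, 83)/(-87250) = (-392/3 + 83)/(-87250) = -143/3*(-1/87250) = 143/261750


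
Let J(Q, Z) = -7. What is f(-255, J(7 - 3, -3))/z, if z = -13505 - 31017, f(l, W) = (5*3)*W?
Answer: 105/44522 ≈ 0.0023584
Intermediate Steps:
f(l, W) = 15*W
z = -44522
f(-255, J(7 - 3, -3))/z = (15*(-7))/(-44522) = -105*(-1/44522) = 105/44522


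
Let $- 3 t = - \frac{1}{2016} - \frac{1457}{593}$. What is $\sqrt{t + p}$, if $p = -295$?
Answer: $\frac{5 i \sqrt{1051101915654}}{298872} \approx 17.152 i$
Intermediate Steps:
$t = \frac{2937905}{3586464}$ ($t = - \frac{- \frac{1}{2016} - \frac{1457}{593}}{3} = \left(- \frac{1}{3}\right) \left(- \frac{2937905}{1195488}\right) = \frac{2937905}{3586464} \approx 0.81916$)
$\sqrt{t + p} = \sqrt{\frac{2937905}{3586464} - 295} = \sqrt{- \frac{1055068975}{3586464}} = \frac{5 i \sqrt{1051101915654}}{298872}$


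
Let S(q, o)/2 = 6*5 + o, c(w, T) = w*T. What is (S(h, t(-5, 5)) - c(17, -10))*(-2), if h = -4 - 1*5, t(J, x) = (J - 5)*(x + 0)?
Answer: -260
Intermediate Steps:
t(J, x) = x*(-5 + J) (t(J, x) = (-5 + J)*x = x*(-5 + J))
h = -9 (h = -4 - 5 = -9)
c(w, T) = T*w
S(q, o) = 60 + 2*o (S(q, o) = 2*(6*5 + o) = 2*(30 + o) = 60 + 2*o)
(S(h, t(-5, 5)) - c(17, -10))*(-2) = ((60 + 2*(5*(-5 - 5))) - (-10)*17)*(-2) = ((60 + 2*(5*(-10))) - 1*(-170))*(-2) = ((60 + 2*(-50)) + 170)*(-2) = ((60 - 100) + 170)*(-2) = (-40 + 170)*(-2) = 130*(-2) = -260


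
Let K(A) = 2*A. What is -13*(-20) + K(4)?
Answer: 268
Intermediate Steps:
-13*(-20) + K(4) = -13*(-20) + 2*4 = 260 + 8 = 268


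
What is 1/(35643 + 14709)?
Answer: 1/50352 ≈ 1.9860e-5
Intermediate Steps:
1/(35643 + 14709) = 1/50352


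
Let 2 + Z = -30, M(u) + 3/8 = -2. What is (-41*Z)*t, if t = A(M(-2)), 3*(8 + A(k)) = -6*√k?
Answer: -10496 - 656*I*√38 ≈ -10496.0 - 4043.9*I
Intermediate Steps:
M(u) = -19/8 (M(u) = -3/8 - 2 = -19/8)
A(k) = -8 - 2*√k (A(k) = -8 + (-6*√k)/3 = -8 - 2*√k)
t = -8 - I*√38/2 ≈ -8.0 - 3.0822*I
Z = -32 (Z = -2 - 30 = -32)
(-41*Z)*t = (-41*(-32))*(-8 - I*√38/2) = 1312*(-8 - I*√38/2) = -10496 - 656*I*√38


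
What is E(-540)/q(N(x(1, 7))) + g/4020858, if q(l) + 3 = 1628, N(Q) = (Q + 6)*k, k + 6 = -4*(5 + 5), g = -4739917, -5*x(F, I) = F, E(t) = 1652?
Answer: -1059907709/6533894250 ≈ -0.16222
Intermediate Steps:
x(F, I) = -F/5
k = -46 (k = -6 - 4*(5 + 5) = -6 - 4*10 = -6 - 40 = -46)
N(Q) = -276 - 46*Q (N(Q) = (Q + 6)*(-46) = (6 + Q)*(-46) = -276 - 46*Q)
q(l) = 1625 (q(l) = -3 + 1628 = 1625)
E(-540)/q(N(x(1, 7))) + g/4020858 = 1652/1625 - 4739917/4020858 = -1059907709/6533894250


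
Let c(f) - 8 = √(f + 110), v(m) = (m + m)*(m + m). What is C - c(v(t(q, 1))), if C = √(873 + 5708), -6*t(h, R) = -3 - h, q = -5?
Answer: -8 + √6581 - √994/3 ≈ 62.614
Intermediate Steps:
t(h, R) = ½ + h/6 (t(h, R) = -(-3 - h)/6 = ½ + h/6)
v(m) = 4*m² (v(m) = (2*m)*(2*m) = 4*m²)
c(f) = 8 + √(110 + f) (c(f) = 8 + √(f + 110) = 8 + √(110 + f))
C = √6581 ≈ 81.123
C - c(v(t(q, 1))) = √6581 - (8 + √(110 + 4*(½ + (⅙)*(-5))²)) = √6581 - (8 + √(110 + 4*(½ - ⅚)²)) = √6581 - (8 + √(110 + 4*(-⅓)²)) = √6581 - (8 + √(110 + 4*(⅑))) = √6581 - (8 + √(110 + 4/9)) = √6581 - (8 + √(994/9)) = √6581 - (8 + √994/3) = √6581 + (-8 - √994/3) = -8 + √6581 - √994/3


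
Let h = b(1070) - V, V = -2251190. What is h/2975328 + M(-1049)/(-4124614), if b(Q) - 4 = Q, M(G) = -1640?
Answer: 580912447751/767004970212 ≈ 0.75738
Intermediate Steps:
b(Q) = 4 + Q
h = 2252264 (h = (4 + 1070) - 1*(-2251190) = 1074 + 2251190 = 2252264)
h/2975328 + M(-1049)/(-4124614) = 2252264/2975328 - 1640/(-4124614) = 2252264*(1/2975328) - 1640*(-1/4124614) = 281533/371916 + 820/2062307 = 580912447751/767004970212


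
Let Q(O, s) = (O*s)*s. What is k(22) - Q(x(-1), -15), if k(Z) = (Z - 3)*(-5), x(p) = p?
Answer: 130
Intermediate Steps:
Q(O, s) = O*s²
k(Z) = 15 - 5*Z (k(Z) = (-3 + Z)*(-5) = 15 - 5*Z)
k(22) - Q(x(-1), -15) = (15 - 5*22) - (-1)*(-15)² = (15 - 110) - (-1)*225 = -95 - 1*(-225) = -95 + 225 = 130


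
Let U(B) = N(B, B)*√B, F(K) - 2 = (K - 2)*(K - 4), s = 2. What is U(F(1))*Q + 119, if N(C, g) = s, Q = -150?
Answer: 119 - 300*√5 ≈ -551.82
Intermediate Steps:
F(K) = 2 + (-4 + K)*(-2 + K) (F(K) = 2 + (K - 2)*(K - 4) = 2 + (-2 + K)*(-4 + K) = 2 + (-4 + K)*(-2 + K))
N(C, g) = 2
U(B) = 2*√B
U(F(1))*Q + 119 = (2*√(10 + 1² - 6*1))*(-150) + 119 = (2*√(10 + 1 - 6))*(-150) + 119 = (2*√5)*(-150) + 119 = -300*√5 + 119 = 119 - 300*√5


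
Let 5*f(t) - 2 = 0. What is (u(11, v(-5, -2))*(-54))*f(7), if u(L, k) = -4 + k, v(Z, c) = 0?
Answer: 432/5 ≈ 86.400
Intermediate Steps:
f(t) = ⅖ (f(t) = ⅖ + (⅕)*0 = ⅖ + 0 = ⅖)
(u(11, v(-5, -2))*(-54))*f(7) = ((-4 + 0)*(-54))*(⅖) = -4*(-54)*(⅖) = 216*(⅖) = 432/5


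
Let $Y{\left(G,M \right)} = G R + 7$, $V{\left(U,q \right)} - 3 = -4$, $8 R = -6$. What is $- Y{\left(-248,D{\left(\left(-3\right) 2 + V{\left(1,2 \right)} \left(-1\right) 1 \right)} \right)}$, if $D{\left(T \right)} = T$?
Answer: $-193$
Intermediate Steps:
$R = - \frac{3}{4}$ ($R = \frac{1}{8} \left(-6\right) = - \frac{3}{4} \approx -0.75$)
$V{\left(U,q \right)} = -1$ ($V{\left(U,q \right)} = 3 - 4 = -1$)
$Y{\left(G,M \right)} = 7 - \frac{3 G}{4}$ ($Y{\left(G,M \right)} = G \left(- \frac{3}{4}\right) + 7 = - \frac{3 G}{4} + 7 = 7 - \frac{3 G}{4}$)
$- Y{\left(-248,D{\left(\left(-3\right) 2 + V{\left(1,2 \right)} \left(-1\right) 1 \right)} \right)} = - (7 - -186) = - (7 + 186) = \left(-1\right) 193 = -193$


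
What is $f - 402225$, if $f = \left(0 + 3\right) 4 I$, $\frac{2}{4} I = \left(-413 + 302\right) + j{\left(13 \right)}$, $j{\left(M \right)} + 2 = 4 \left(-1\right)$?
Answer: $-405033$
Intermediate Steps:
$j{\left(M \right)} = -6$ ($j{\left(M \right)} = -2 + 4 \left(-1\right) = -2 - 4 = -6$)
$I = -234$ ($I = 2 \left(\left(-413 + 302\right) - 6\right) = 2 \left(-111 - 6\right) = 2 \left(-117\right) = -234$)
$f = -2808$ ($f = \left(0 + 3\right) 4 \left(-234\right) = 3 \cdot 4 \left(-234\right) = 12 \left(-234\right) = -2808$)
$f - 402225 = -2808 - 402225 = -405033$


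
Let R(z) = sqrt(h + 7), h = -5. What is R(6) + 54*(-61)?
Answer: -3294 + sqrt(2) ≈ -3292.6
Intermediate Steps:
R(z) = sqrt(2) (R(z) = sqrt(-5 + 7) = sqrt(2))
R(6) + 54*(-61) = sqrt(2) + 54*(-61) = sqrt(2) - 3294 = -3294 + sqrt(2)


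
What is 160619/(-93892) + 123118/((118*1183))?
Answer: -5430826715/6553379924 ≈ -0.82871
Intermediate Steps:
160619/(-93892) + 123118/((118*1183)) = 160619*(-1/93892) + 123118/139594 = -160619/93892 + 123118*(1/139594) = -160619/93892 + 61559/69797 = -5430826715/6553379924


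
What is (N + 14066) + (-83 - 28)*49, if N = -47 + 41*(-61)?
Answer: 6079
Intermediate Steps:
N = -2548 (N = -47 - 2501 = -2548)
(N + 14066) + (-83 - 28)*49 = (-2548 + 14066) + (-83 - 28)*49 = 11518 - 111*49 = 11518 - 5439 = 6079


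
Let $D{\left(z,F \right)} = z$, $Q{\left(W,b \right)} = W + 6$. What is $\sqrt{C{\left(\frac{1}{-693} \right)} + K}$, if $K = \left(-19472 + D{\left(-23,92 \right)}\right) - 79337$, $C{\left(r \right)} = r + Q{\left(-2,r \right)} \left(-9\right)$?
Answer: $\frac{5 i \sqrt{211027817}}{231} \approx 314.43 i$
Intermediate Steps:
$Q{\left(W,b \right)} = 6 + W$
$C{\left(r \right)} = -36 + r$ ($C{\left(r \right)} = r + \left(6 - 2\right) \left(-9\right) = r + 4 \left(-9\right) = r - 36 = -36 + r$)
$K = -98832$ ($K = \left(-19472 - 23\right) - 79337 = -19495 - 79337 = -98832$)
$\sqrt{C{\left(\frac{1}{-693} \right)} + K} = \sqrt{\left(-36 + \frac{1}{-693}\right) - 98832} = \sqrt{\left(-36 - \frac{1}{693}\right) - 98832} = \sqrt{- \frac{24949}{693} - 98832} = \sqrt{- \frac{68515525}{693}} = \frac{5 i \sqrt{211027817}}{231}$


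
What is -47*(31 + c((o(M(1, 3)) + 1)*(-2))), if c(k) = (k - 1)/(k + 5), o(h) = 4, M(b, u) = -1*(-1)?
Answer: -7802/5 ≈ -1560.4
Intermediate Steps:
M(b, u) = 1
c(k) = (-1 + k)/(5 + k)
-47*(31 + c((o(M(1, 3)) + 1)*(-2))) = -47*(31 + (-1 + (4 + 1)*(-2))/(5 + (4 + 1)*(-2))) = -47*(31 + (-1 + 5*(-2))/(5 + 5*(-2))) = -47*(31 + (-1 - 10)/(5 - 10)) = -47*(31 - 11/(-5)) = -47*(31 - 1/5*(-11)) = -47*(31 + 11/5) = -47*166/5 = -7802/5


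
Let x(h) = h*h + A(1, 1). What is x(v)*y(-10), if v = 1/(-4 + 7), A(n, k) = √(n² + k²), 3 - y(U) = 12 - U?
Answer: -19/9 - 19*√2 ≈ -28.981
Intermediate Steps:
y(U) = -9 + U (y(U) = 3 - (12 - U) = 3 + (-12 + U) = -9 + U)
A(n, k) = √(k² + n²)
v = ⅓ (v = 1/3 = ⅓ ≈ 0.33333)
x(h) = √2 + h² (x(h) = h*h + √(1² + 1²) = h² + √(1 + 1) = h² + √2 = √2 + h²)
x(v)*y(-10) = (√2 + (⅓)²)*(-9 - 10) = (√2 + ⅑)*(-19) = (⅑ + √2)*(-19) = -19/9 - 19*√2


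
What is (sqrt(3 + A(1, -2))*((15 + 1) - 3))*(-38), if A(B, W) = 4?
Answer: -494*sqrt(7) ≈ -1307.0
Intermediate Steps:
(sqrt(3 + A(1, -2))*((15 + 1) - 3))*(-38) = (sqrt(3 + 4)*((15 + 1) - 3))*(-38) = (sqrt(7)*(16 - 3))*(-38) = (sqrt(7)*13)*(-38) = (13*sqrt(7))*(-38) = -494*sqrt(7)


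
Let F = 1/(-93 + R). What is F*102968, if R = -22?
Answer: -102968/115 ≈ -895.37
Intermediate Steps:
F = -1/115 (F = 1/(-93 - 22) = 1/(-115) = -1/115 ≈ -0.0086956)
F*102968 = -1/115*102968 = -102968/115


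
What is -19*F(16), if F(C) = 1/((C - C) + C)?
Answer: -19/16 ≈ -1.1875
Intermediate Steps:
F(C) = 1/C (F(C) = 1/(0 + C) = 1/C)
-19*F(16) = -19/16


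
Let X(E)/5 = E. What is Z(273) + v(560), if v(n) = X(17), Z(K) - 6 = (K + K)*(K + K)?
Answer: 298207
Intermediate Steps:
X(E) = 5*E
Z(K) = 6 + 4*K² (Z(K) = 6 + (K + K)*(K + K) = 6 + (2*K)*(2*K) = 6 + 4*K²)
v(n) = 85 (v(n) = 5*17 = 85)
Z(273) + v(560) = (6 + 4*273²) + 85 = (6 + 4*74529) + 85 = (6 + 298116) + 85 = 298122 + 85 = 298207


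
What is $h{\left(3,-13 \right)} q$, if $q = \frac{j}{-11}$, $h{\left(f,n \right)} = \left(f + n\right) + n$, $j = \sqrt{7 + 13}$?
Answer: $\frac{46 \sqrt{5}}{11} \approx 9.3508$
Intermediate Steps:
$j = 2 \sqrt{5}$ ($j = \sqrt{20} = 2 \sqrt{5} \approx 4.4721$)
$h{\left(f,n \right)} = f + 2 n$
$q = - \frac{2 \sqrt{5}}{11}$ ($q = \frac{2 \sqrt{5}}{-11} = 2 \sqrt{5} \left(- \frac{1}{11}\right) = - \frac{2 \sqrt{5}}{11} \approx -0.40656$)
$h{\left(3,-13 \right)} q = \left(3 + 2 \left(-13\right)\right) \left(- \frac{2 \sqrt{5}}{11}\right) = \left(3 - 26\right) \left(- \frac{2 \sqrt{5}}{11}\right) = - 23 \left(- \frac{2 \sqrt{5}}{11}\right) = \frac{46 \sqrt{5}}{11}$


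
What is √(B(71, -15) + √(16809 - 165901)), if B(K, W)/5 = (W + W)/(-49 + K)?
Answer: √(-825 + 242*I*√37273)/11 ≈ 13.773 + 14.018*I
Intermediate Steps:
B(K, W) = 10*W/(-49 + K) (B(K, W) = 5*((W + W)/(-49 + K)) = 5*((2*W)/(-49 + K)) = 5*(2*W/(-49 + K)) = 10*W/(-49 + K))
√(B(71, -15) + √(16809 - 165901)) = √(10*(-15)/(-49 + 71) + √(16809 - 165901)) = √(10*(-15)/22 + √(-149092)) = √(10*(-15)*(1/22) + 2*I*√37273) = √(-75/11 + 2*I*√37273)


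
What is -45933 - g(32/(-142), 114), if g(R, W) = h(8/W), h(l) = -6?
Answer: -45927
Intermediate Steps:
g(R, W) = -6
-45933 - g(32/(-142), 114) = -45933 - 1*(-6) = -45933 + 6 = -45927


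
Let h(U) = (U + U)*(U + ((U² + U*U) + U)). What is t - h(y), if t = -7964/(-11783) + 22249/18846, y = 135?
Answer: -2201615224769689/222062418 ≈ -9.9144e+6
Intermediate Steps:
h(U) = 2*U*(2*U + 2*U²) (h(U) = (2*U)*(U + ((U² + U²) + U)) = (2*U)*(U + (2*U² + U)) = (2*U)*(U + (U + 2*U²)) = (2*U)*(2*U + 2*U²) = 2*U*(2*U + 2*U²))
t = 412249511/222062418 (t = -7964*(-1/11783) + 22249*(1/18846) = 7964/11783 + 22249/18846 = 412249511/222062418 ≈ 1.8565)
t - h(y) = 412249511/222062418 - 4*135²*(1 + 135) = 412249511/222062418 - 4*18225*136 = 412249511/222062418 - 1*9914400 = 412249511/222062418 - 9914400 = -2201615224769689/222062418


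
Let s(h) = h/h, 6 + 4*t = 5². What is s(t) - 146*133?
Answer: -19417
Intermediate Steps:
t = 19/4 (t = -3/2 + (¼)*5² = -3/2 + (¼)*25 = -3/2 + 25/4 = 19/4 ≈ 4.7500)
s(h) = 1
s(t) - 146*133 = 1 - 146*133 = 1 - 19418 = -19417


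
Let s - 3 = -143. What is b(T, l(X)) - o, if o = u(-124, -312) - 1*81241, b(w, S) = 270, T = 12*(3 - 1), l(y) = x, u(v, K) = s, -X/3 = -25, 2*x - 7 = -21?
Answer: 81651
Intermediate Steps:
x = -7 (x = 7/2 + (½)*(-21) = 7/2 - 21/2 = -7)
s = -140 (s = 3 - 143 = -140)
X = 75 (X = -3*(-25) = 75)
u(v, K) = -140
l(y) = -7
T = 24 (T = 12*2 = 24)
o = -81381 (o = -140 - 1*81241 = -140 - 81241 = -81381)
b(T, l(X)) - o = 270 - 1*(-81381) = 270 + 81381 = 81651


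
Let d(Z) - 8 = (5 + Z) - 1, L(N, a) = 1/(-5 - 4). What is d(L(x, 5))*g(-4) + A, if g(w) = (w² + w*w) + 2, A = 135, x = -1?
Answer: 4853/9 ≈ 539.22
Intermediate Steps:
L(N, a) = -⅑ (L(N, a) = 1/(-9) = -⅑)
g(w) = 2 + 2*w² (g(w) = (w² + w²) + 2 = 2*w² + 2 = 2 + 2*w²)
d(Z) = 12 + Z (d(Z) = 8 + ((5 + Z) - 1) = 8 + (4 + Z) = 12 + Z)
d(L(x, 5))*g(-4) + A = (12 - ⅑)*(2 + 2*(-4)²) + 135 = 107*(2 + 2*16)/9 + 135 = 107*(2 + 32)/9 + 135 = (107/9)*34 + 135 = 3638/9 + 135 = 4853/9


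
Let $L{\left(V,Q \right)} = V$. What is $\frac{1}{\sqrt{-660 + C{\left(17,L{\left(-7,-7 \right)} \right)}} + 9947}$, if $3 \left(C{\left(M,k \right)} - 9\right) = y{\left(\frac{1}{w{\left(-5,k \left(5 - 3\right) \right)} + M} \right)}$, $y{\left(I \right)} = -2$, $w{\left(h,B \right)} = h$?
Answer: $\frac{29841}{296830382} - \frac{i \sqrt{5865}}{296830382} \approx 0.00010053 - 2.58 \cdot 10^{-7} i$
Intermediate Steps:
$C{\left(M,k \right)} = \frac{25}{3}$ ($C{\left(M,k \right)} = 9 + \frac{1}{3} \left(-2\right) = 9 - \frac{2}{3} = \frac{25}{3}$)
$\frac{1}{\sqrt{-660 + C{\left(17,L{\left(-7,-7 \right)} \right)}} + 9947} = \frac{1}{\sqrt{-660 + \frac{25}{3}} + 9947} = \frac{1}{\sqrt{- \frac{1955}{3}} + 9947} = \frac{1}{\frac{i \sqrt{5865}}{3} + 9947} = \frac{1}{9947 + \frac{i \sqrt{5865}}{3}}$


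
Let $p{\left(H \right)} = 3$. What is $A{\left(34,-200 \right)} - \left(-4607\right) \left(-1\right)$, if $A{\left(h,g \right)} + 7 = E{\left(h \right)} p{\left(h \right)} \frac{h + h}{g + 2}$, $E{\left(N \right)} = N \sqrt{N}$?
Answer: $-4614 - \frac{1156 \sqrt{34}}{33} \approx -4818.3$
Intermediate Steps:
$E{\left(N \right)} = N^{\frac{3}{2}}$
$A{\left(h,g \right)} = -7 + \frac{6 h^{\frac{5}{2}}}{2 + g}$ ($A{\left(h,g \right)} = -7 + h^{\frac{3}{2}} \cdot 3 \frac{h + h}{g + 2} = -7 + 3 h^{\frac{3}{2}} \frac{2 h}{2 + g} = -7 + \frac{6 h^{\frac{5}{2}}}{2 + g}$)
$A{\left(34,-200 \right)} - \left(-4607\right) \left(-1\right) = \frac{-14 - -1400 + 6 \cdot 34^{\frac{5}{2}}}{2 - 200} - \left(-4607\right) \left(-1\right) = \frac{-14 + 1400 + 6 \cdot 1156 \sqrt{34}}{-198} - 4607 = - \frac{-14 + 1400 + 6936 \sqrt{34}}{198} - 4607 = - \frac{1386 + 6936 \sqrt{34}}{198} - 4607 = \left(-7 - \frac{1156 \sqrt{34}}{33}\right) - 4607 = -4614 - \frac{1156 \sqrt{34}}{33}$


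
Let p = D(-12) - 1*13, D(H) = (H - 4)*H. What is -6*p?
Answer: -1074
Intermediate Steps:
D(H) = H*(-4 + H) (D(H) = (-4 + H)*H = H*(-4 + H))
p = 179 (p = -12*(-4 - 12) - 1*13 = -12*(-16) - 13 = 192 - 13 = 179)
-6*p = -6*179 = -1074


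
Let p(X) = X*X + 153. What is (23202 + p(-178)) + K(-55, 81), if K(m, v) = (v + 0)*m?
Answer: 50584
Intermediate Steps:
p(X) = 153 + X**2 (p(X) = X**2 + 153 = 153 + X**2)
K(m, v) = m*v (K(m, v) = v*m = m*v)
(23202 + p(-178)) + K(-55, 81) = (23202 + (153 + (-178)**2)) - 55*81 = (23202 + (153 + 31684)) - 4455 = (23202 + 31837) - 4455 = 55039 - 4455 = 50584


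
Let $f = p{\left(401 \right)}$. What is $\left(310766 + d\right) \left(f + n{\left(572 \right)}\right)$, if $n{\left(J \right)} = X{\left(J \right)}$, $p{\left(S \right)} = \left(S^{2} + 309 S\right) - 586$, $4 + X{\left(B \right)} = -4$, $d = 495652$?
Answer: $229116256488$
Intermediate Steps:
$X{\left(B \right)} = -8$ ($X{\left(B \right)} = -4 - 4 = -8$)
$p{\left(S \right)} = -586 + S^{2} + 309 S$
$f = 284124$ ($f = -586 + 401^{2} + 309 \cdot 401 = -586 + 160801 + 123909 = 284124$)
$n{\left(J \right)} = -8$
$\left(310766 + d\right) \left(f + n{\left(572 \right)}\right) = \left(310766 + 495652\right) \left(284124 - 8\right) = 806418 \cdot 284116 = 229116256488$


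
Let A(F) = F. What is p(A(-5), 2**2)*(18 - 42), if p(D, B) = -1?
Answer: 24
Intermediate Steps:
p(A(-5), 2**2)*(18 - 42) = -(18 - 42) = -1*(-24) = 24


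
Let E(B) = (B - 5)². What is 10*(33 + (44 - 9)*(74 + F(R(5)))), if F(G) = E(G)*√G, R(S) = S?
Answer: 26230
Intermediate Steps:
E(B) = (-5 + B)²
F(G) = √G*(-5 + G)² (F(G) = (-5 + G)²*√G = √G*(-5 + G)²)
10*(33 + (44 - 9)*(74 + F(R(5)))) = 10*(33 + (44 - 9)*(74 + √5*(-5 + 5)²)) = 10*(33 + 35*(74 + √5*0²)) = 10*(33 + 35*(74 + √5*0)) = 10*(33 + 35*(74 + 0)) = 10*(33 + 35*74) = 10*(33 + 2590) = 10*2623 = 26230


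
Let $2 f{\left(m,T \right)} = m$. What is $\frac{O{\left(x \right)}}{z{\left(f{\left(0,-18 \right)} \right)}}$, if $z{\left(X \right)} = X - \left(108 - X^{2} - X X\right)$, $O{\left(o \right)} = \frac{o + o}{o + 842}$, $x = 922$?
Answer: $- \frac{461}{47628} \approx -0.0096792$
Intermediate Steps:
$f{\left(m,T \right)} = \frac{m}{2}$
$O{\left(o \right)} = \frac{2 o}{842 + o}$
$z{\left(X \right)} = -108 + X + 2 X^{2}$ ($z{\left(X \right)} = X + \left(\left(X^{2} + X^{2}\right) - 108\right) = X + \left(2 X^{2} - 108\right) = X + \left(-108 + 2 X^{2}\right) = -108 + X + 2 X^{2}$)
$\frac{O{\left(x \right)}}{z{\left(f{\left(0,-18 \right)} \right)}} = \frac{2 \cdot 922 \frac{1}{842 + 922}}{-108 + \frac{1}{2} \cdot 0 + 2 \left(\frac{1}{2} \cdot 0\right)^{2}} = \frac{2 \cdot 922 \cdot \frac{1}{1764}}{-108 + 0 + 2 \cdot 0^{2}} = \frac{2 \cdot 922 \cdot \frac{1}{1764}}{-108 + 0 + 2 \cdot 0} = \frac{461}{441 \left(-108 + 0 + 0\right)} = \frac{461}{441 \left(-108\right)} = \frac{461}{441} \left(- \frac{1}{108}\right) = - \frac{461}{47628}$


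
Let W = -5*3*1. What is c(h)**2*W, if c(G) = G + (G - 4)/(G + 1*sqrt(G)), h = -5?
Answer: 3*(-160*sqrt(5) - 131*I)/(2*(sqrt(5) + 2*I)) ≈ -177.0 + 70.436*I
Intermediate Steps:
c(G) = G + (-4 + G)/(G + sqrt(G))
W = -15 (W = -15*1 = -15)
c(h)**2*W = ((-4 - 5 + (-5)**2 + (-5)**(3/2))/(-5 + sqrt(-5)))**2*(-15) = ((-4 - 5 + 25 - 5*I*sqrt(5))/(-5 + I*sqrt(5)))**2*(-15) = ((16 - 5*I*sqrt(5))/(-5 + I*sqrt(5)))**2*(-15) = ((16 - 5*I*sqrt(5))**2/(-5 + I*sqrt(5))**2)*(-15) = -15*(16 - 5*I*sqrt(5))**2/(-5 + I*sqrt(5))**2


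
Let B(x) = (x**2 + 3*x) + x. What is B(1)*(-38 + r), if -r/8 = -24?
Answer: 770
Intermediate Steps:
r = 192 (r = -8*(-24) = 192)
B(x) = x**2 + 4*x
B(1)*(-38 + r) = (1*(4 + 1))*(-38 + 192) = (1*5)*154 = 5*154 = 770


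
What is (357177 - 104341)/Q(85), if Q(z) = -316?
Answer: -63209/79 ≈ -800.11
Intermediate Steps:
(357177 - 104341)/Q(85) = (357177 - 104341)/(-316) = 252836*(-1/316) = -63209/79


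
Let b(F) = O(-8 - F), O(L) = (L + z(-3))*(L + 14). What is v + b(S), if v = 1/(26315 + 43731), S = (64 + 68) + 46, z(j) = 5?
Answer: 2180672073/70046 ≈ 31132.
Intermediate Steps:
S = 178 (S = 132 + 46 = 178)
O(L) = (5 + L)*(14 + L) (O(L) = (L + 5)*(L + 14) = (5 + L)*(14 + L))
b(F) = -82 + (-8 - F)**2 - 19*F (b(F) = 70 + (-8 - F)**2 + 19*(-8 - F) = 70 + (-8 - F)**2 + (-152 - 19*F) = -82 + (-8 - F)**2 - 19*F)
v = 1/70046 ≈ 1.4276e-5
v + b(S) = 1/70046 + (-18 + 178**2 - 3*178) = 1/70046 + (-18 + 31684 - 534) = 1/70046 + 31132 = 2180672073/70046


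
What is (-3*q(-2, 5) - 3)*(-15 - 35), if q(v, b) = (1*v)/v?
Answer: 300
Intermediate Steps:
q(v, b) = 1 (q(v, b) = v/v = 1)
(-3*q(-2, 5) - 3)*(-15 - 35) = (-3*1 - 3)*(-15 - 35) = (-3 - 3)*(-50) = -6*(-50) = 300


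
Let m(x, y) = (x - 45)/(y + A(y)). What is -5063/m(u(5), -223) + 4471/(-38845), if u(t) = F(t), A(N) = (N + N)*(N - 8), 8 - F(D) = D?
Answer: 1189323269819/95970 ≈ 1.2393e+7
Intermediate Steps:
F(D) = 8 - D
A(N) = 2*N*(-8 + N) (A(N) = (2*N)*(-8 + N) = 2*N*(-8 + N))
u(t) = 8 - t
m(x, y) = (-45 + x)/(y + 2*y*(-8 + y)) (m(x, y) = (x - 45)/(y + 2*y*(-8 + y)) = (-45 + x)/(y + 2*y*(-8 + y)))
-5063/m(u(5), -223) + 4471/(-38845) = -5063*(-223*(-15 + 2*(-223))/(-45 + (8 - 1*5))) + 4471/(-38845) = -5063*(-223*(-15 - 446)/(-45 + (8 - 5))) + 4471*(-1/38845) = -5063*102803/(-45 + 3) - 263/2285 = -5063/((-1/223*(-1/461)*(-42))) - 263/2285 = -5063/(-42/102803) - 263/2285 = -5063*(-102803/42) - 263/2285 = 520491589/42 - 263/2285 = 1189323269819/95970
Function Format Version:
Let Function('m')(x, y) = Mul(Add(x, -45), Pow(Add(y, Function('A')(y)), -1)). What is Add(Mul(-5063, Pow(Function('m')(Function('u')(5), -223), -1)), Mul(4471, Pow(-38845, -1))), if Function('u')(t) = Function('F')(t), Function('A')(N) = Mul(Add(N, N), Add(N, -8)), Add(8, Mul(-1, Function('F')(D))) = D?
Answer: Rational(1189323269819, 95970) ≈ 1.2393e+7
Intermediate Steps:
Function('F')(D) = Add(8, Mul(-1, D))
Function('A')(N) = Mul(2, N, Add(-8, N)) (Function('A')(N) = Mul(Mul(2, N), Add(-8, N)) = Mul(2, N, Add(-8, N)))
Function('u')(t) = Add(8, Mul(-1, t))
Function('m')(x, y) = Mul(Pow(Add(y, Mul(2, y, Add(-8, y))), -1), Add(-45, x)) (Function('m')(x, y) = Mul(Add(x, -45), Pow(Add(y, Mul(2, y, Add(-8, y))), -1)) = Mul(Add(-45, x), Pow(Add(y, Mul(2, y, Add(-8, y))), -1)) = Mul(Pow(Add(y, Mul(2, y, Add(-8, y))), -1), Add(-45, x)))
Add(Mul(-5063, Pow(Function('m')(Function('u')(5), -223), -1)), Mul(4471, Pow(-38845, -1))) = Add(Mul(-5063, Pow(Mul(Pow(-223, -1), Pow(Add(-15, Mul(2, -223)), -1), Add(-45, Add(8, Mul(-1, 5)))), -1)), Mul(4471, Pow(-38845, -1))) = Add(Mul(-5063, Pow(Mul(Rational(-1, 223), Pow(Add(-15, -446), -1), Add(-45, Add(8, -5))), -1)), Mul(4471, Rational(-1, 38845))) = Add(Mul(-5063, Pow(Mul(Rational(-1, 223), Pow(-461, -1), Add(-45, 3)), -1)), Rational(-263, 2285)) = Add(Mul(-5063, Pow(Mul(Rational(-1, 223), Rational(-1, 461), -42), -1)), Rational(-263, 2285)) = Add(Mul(-5063, Pow(Rational(-42, 102803), -1)), Rational(-263, 2285)) = Add(Mul(-5063, Rational(-102803, 42)), Rational(-263, 2285)) = Add(Rational(520491589, 42), Rational(-263, 2285)) = Rational(1189323269819, 95970)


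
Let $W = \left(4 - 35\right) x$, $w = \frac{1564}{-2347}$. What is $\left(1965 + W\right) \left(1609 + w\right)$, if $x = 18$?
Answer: $\frac{5311085913}{2347} \approx 2.2629 \cdot 10^{6}$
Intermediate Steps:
$w = - \frac{1564}{2347}$ ($w = 1564 \left(- \frac{1}{2347}\right) = - \frac{1564}{2347} \approx -0.66638$)
$W = -558$ ($W = \left(4 - 35\right) 18 = \left(-31\right) 18 = -558$)
$\left(1965 + W\right) \left(1609 + w\right) = \left(1965 - 558\right) \left(1609 - \frac{1564}{2347}\right) = 1407 \cdot \frac{3774759}{2347} = \frac{5311085913}{2347}$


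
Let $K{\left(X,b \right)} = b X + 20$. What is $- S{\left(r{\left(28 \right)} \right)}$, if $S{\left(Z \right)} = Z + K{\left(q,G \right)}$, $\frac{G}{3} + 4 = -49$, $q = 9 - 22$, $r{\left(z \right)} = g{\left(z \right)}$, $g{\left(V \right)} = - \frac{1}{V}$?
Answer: $- \frac{58435}{28} \approx -2087.0$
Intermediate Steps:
$r{\left(z \right)} = - \frac{1}{z}$
$q = -13$
$G = -159$ ($G = -12 + 3 \left(-49\right) = -12 - 147 = -159$)
$K{\left(X,b \right)} = 20 + X b$ ($K{\left(X,b \right)} = X b + 20 = 20 + X b$)
$S{\left(Z \right)} = 2087 + Z$ ($S{\left(Z \right)} = Z + \left(20 - -2067\right) = Z + \left(20 + 2067\right) = Z + 2087 = 2087 + Z$)
$- S{\left(r{\left(28 \right)} \right)} = - (2087 - \frac{1}{28}) = \left(-1\right) \frac{58435}{28} = - \frac{58435}{28}$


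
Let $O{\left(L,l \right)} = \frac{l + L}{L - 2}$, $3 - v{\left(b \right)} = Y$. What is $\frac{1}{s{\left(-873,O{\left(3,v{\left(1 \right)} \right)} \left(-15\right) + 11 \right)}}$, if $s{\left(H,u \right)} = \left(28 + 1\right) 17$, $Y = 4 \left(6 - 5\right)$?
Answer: $\frac{1}{493} \approx 0.0020284$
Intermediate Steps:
$Y = 4$ ($Y = 4 \cdot 1 = 4$)
$v{\left(b \right)} = -1$ ($v{\left(b \right)} = 3 - 4 = -1$)
$O{\left(L,l \right)} = \frac{L + l}{-2 + L}$
$s{\left(H,u \right)} = 493$ ($s{\left(H,u \right)} = 29 \cdot 17 = 493$)
$\frac{1}{s{\left(-873,O{\left(3,v{\left(1 \right)} \right)} \left(-15\right) + 11 \right)}} = \frac{1}{493}$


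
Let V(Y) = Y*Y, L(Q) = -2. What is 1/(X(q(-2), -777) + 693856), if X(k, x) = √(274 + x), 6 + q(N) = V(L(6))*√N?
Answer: 693856/481436149239 - I*√503/481436149239 ≈ 1.4412e-6 - 4.6585e-11*I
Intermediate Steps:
V(Y) = Y²
q(N) = -6 + 4*√N (q(N) = -6 + (-2)²*√N = -6 + 4*√N)
1/(X(q(-2), -777) + 693856) = 1/(√(274 - 777) + 693856) = 1/(√(-503) + 693856) = 1/(I*√503 + 693856) = 1/(693856 + I*√503)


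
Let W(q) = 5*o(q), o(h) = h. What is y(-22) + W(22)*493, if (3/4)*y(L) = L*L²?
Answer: 120098/3 ≈ 40033.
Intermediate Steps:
W(q) = 5*q
y(L) = 4*L³/3 (y(L) = 4*(L*L²)/3 = 4*L³/3)
y(-22) + W(22)*493 = (4/3)*(-22)³ + (5*22)*493 = (4/3)*(-10648) + 110*493 = -42592/3 + 54230 = 120098/3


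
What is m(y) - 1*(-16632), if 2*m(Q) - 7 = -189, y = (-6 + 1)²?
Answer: 16541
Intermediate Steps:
y = 25 (y = (-5)² = 25)
m(Q) = -91 (m(Q) = 7/2 + (½)*(-189) = 7/2 - 189/2 = -91)
m(y) - 1*(-16632) = -91 - 1*(-16632) = -91 + 16632 = 16541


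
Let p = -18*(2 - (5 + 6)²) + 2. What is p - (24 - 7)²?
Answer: 1855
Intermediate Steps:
p = 2144 (p = -18*(2 - 1*11²) + 2 = -18*(2 - 1*121) + 2 = -18*(2 - 121) + 2 = -18*(-119) + 2 = 2142 + 2 = 2144)
p - (24 - 7)² = 2144 - (24 - 7)² = 2144 - 1*17² = 2144 - 1*289 = 2144 - 289 = 1855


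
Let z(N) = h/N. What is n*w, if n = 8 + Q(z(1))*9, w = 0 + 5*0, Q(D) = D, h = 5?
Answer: 0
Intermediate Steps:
z(N) = 5/N
w = 0 (w = 0 + 0 = 0)
n = 53 (n = 8 + (5/1)*9 = 8 + (5*1)*9 = 8 + 5*9 = 8 + 45 = 53)
n*w = 53*0 = 0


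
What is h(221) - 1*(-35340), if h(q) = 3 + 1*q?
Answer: 35564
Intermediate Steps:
h(q) = 3 + q
h(221) - 1*(-35340) = (3 + 221) - 1*(-35340) = 224 + 35340 = 35564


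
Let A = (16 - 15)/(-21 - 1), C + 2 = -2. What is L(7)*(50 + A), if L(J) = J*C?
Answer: -15386/11 ≈ -1398.7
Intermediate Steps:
C = -4 (C = -2 - 2 = -4)
A = -1/22 (A = 1/(-22) = 1*(-1/22) = -1/22 ≈ -0.045455)
L(J) = -4*J (L(J) = J*(-4) = -4*J)
L(7)*(50 + A) = (-4*7)*(50 - 1/22) = -28*1099/22 = -15386/11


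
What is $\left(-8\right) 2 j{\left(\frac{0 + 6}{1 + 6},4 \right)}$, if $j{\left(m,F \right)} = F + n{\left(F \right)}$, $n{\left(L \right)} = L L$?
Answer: $-320$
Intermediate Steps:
$n{\left(L \right)} = L^{2}$
$j{\left(m,F \right)} = F + F^{2}$
$\left(-8\right) 2 j{\left(\frac{0 + 6}{1 + 6},4 \right)} = \left(-8\right) 2 \cdot 4 \left(1 + 4\right) = - 16 \cdot 4 \cdot 5 = \left(-16\right) 20 = -320$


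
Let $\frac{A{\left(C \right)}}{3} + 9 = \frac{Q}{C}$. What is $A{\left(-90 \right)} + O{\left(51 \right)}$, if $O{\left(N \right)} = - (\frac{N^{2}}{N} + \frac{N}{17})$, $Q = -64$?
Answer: $- \frac{1183}{15} \approx -78.867$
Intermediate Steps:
$O{\left(N \right)} = - \frac{18 N}{17}$ ($O{\left(N \right)} = - (N + N \frac{1}{17}) = - (N + \frac{N}{17}) = - \frac{18 N}{17}$)
$A{\left(C \right)} = -27 - \frac{192}{C}$ ($A{\left(C \right)} = -27 + 3 \left(- \frac{64}{C}\right) = -27 - \frac{192}{C}$)
$A{\left(-90 \right)} + O{\left(51 \right)} = \left(-27 - \frac{192}{-90}\right) - 54 = \left(-27 - - \frac{32}{15}\right) - 54 = \left(-27 + \frac{32}{15}\right) - 54 = - \frac{373}{15} - 54 = - \frac{1183}{15}$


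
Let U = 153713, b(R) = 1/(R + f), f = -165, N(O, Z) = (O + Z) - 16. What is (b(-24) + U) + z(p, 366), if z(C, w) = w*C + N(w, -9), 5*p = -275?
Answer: 25311635/189 ≈ 1.3392e+5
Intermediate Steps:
p = -55 (p = (1/5)*(-275) = -55)
N(O, Z) = -16 + O + Z
z(C, w) = -25 + w + C*w (z(C, w) = w*C + (-16 + w - 9) = C*w + (-25 + w) = -25 + w + C*w)
b(R) = 1/(-165 + R) (b(R) = 1/(R - 165) = 1/(-165 + R))
(b(-24) + U) + z(p, 366) = (1/(-165 - 24) + 153713) + (-25 + 366 - 55*366) = (1/(-189) + 153713) + (-25 + 366 - 20130) = (-1/189 + 153713) - 19789 = 29051756/189 - 19789 = 25311635/189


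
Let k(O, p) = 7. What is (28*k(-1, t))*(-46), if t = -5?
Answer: -9016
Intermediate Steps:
(28*k(-1, t))*(-46) = (28*7)*(-46) = 196*(-46) = -9016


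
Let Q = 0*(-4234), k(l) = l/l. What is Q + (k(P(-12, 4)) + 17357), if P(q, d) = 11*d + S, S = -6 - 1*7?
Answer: 17358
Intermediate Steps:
S = -13 (S = -6 - 7 = -13)
P(q, d) = -13 + 11*d (P(q, d) = 11*d - 13 = -13 + 11*d)
k(l) = 1
Q = 0
Q + (k(P(-12, 4)) + 17357) = 0 + (1 + 17357) = 0 + 17358 = 17358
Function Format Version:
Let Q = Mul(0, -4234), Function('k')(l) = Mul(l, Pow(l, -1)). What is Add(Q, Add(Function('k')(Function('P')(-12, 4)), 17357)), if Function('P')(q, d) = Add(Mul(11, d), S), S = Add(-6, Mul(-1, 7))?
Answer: 17358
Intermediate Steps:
S = -13 (S = Add(-6, -7) = -13)
Function('P')(q, d) = Add(-13, Mul(11, d)) (Function('P')(q, d) = Add(Mul(11, d), -13) = Add(-13, Mul(11, d)))
Function('k')(l) = 1
Q = 0
Add(Q, Add(Function('k')(Function('P')(-12, 4)), 17357)) = Add(0, Add(1, 17357)) = Add(0, 17358) = 17358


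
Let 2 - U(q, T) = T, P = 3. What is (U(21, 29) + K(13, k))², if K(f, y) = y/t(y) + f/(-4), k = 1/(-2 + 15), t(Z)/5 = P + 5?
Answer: 247401441/270400 ≈ 914.95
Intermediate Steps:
U(q, T) = 2 - T
t(Z) = 40 (t(Z) = 5*(3 + 5) = 5*8 = 40)
k = 1/13 ≈ 0.076923
K(f, y) = -f/4 + y/40 (K(f, y) = y/40 + f/(-4) = y*(1/40) + f*(-¼) = y/40 - f/4 = -f/4 + y/40)
(U(21, 29) + K(13, k))² = ((2 - 1*29) + (-¼*13 + (1/40)*(1/13)))² = ((2 - 29) + (-13/4 + 1/520))² = (-27 - 1689/520)² = (-15729/520)² = 247401441/270400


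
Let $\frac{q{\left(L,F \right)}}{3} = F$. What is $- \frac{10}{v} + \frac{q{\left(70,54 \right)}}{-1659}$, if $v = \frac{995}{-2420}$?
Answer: $\frac{2665774}{110047} \approx 24.224$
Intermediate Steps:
$v = - \frac{199}{484}$ ($v = 995 \left(- \frac{1}{2420}\right) = - \frac{199}{484} \approx -0.41116$)
$q{\left(L,F \right)} = 3 F$
$- \frac{10}{v} + \frac{q{\left(70,54 \right)}}{-1659} = - \frac{10}{- \frac{199}{484}} + \frac{3 \cdot 54}{-1659} = \left(-10\right) \left(- \frac{484}{199}\right) + 162 \left(- \frac{1}{1659}\right) = \frac{4840}{199} - \frac{54}{553} = \frac{2665774}{110047}$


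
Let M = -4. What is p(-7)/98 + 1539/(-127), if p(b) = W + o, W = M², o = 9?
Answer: -147647/12446 ≈ -11.863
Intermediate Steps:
W = 16 (W = (-4)² = 16)
p(b) = 25 (p(b) = 16 + 9 = 25)
p(-7)/98 + 1539/(-127) = 25/98 + 1539/(-127) = 25*(1/98) + 1539*(-1/127) = 25/98 - 1539/127 = -147647/12446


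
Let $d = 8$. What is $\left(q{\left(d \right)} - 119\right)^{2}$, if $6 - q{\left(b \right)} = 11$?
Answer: $15376$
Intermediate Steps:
$q{\left(b \right)} = -5$ ($q{\left(b \right)} = 6 - 11 = -5$)
$\left(q{\left(d \right)} - 119\right)^{2} = \left(-5 - 119\right)^{2} = \left(-124\right)^{2} = 15376$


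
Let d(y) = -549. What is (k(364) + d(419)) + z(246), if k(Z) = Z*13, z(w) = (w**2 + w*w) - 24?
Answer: 125191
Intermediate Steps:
z(w) = -24 + 2*w**2 (z(w) = (w**2 + w**2) - 24 = 2*w**2 - 24 = -24 + 2*w**2)
k(Z) = 13*Z
(k(364) + d(419)) + z(246) = (13*364 - 549) + (-24 + 2*246**2) = (4732 - 549) + (-24 + 2*60516) = 4183 + (-24 + 121032) = 4183 + 121008 = 125191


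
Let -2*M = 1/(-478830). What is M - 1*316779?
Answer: -303366577139/957660 ≈ -3.1678e+5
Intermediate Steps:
M = 1/957660 (M = -½/(-478830) = -½*(-1/478830) = 1/957660 ≈ 1.0442e-6)
M - 1*316779 = 1/957660 - 1*316779 = 1/957660 - 316779 = -303366577139/957660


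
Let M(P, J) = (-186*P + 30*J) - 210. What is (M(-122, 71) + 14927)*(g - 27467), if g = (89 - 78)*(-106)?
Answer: -1132120187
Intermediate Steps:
g = -1166 (g = 11*(-106) = -1166)
M(P, J) = -210 - 186*P + 30*J
(M(-122, 71) + 14927)*(g - 27467) = ((-210 - 186*(-122) + 30*71) + 14927)*(-1166 - 27467) = ((-210 + 22692 + 2130) + 14927)*(-28633) = (24612 + 14927)*(-28633) = 39539*(-28633) = -1132120187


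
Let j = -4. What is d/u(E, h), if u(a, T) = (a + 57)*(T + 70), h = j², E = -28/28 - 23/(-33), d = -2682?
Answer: -44253/80453 ≈ -0.55005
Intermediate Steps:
E = -10/33 (E = -28*1/28 - 23*(-1/33) = -1 + 23/33 = -10/33 ≈ -0.30303)
h = 16 (h = (-4)² = 16)
u(a, T) = (57 + a)*(70 + T)
d/u(E, h) = -2682/(3990 + 57*16 + 70*(-10/33) + 16*(-10/33)) = -2682/(3990 + 912 - 700/33 - 160/33) = -2682/160906/33 = -2682*33/160906 = -44253/80453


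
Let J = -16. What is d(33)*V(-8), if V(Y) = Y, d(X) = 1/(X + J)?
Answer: -8/17 ≈ -0.47059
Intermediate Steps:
d(X) = 1/(-16 + X) (d(X) = 1/(X - 16) = 1/(-16 + X))
d(33)*V(-8) = -8/(-16 + 33) = -8/17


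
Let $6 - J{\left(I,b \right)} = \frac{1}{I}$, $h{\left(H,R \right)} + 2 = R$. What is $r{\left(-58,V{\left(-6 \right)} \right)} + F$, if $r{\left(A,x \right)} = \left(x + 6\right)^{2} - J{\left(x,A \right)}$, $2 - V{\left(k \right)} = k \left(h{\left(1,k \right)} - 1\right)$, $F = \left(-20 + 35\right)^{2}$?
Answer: $\frac{121419}{52} \approx 2335.0$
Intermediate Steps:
$F = 225$ ($F = 15^{2} = 225$)
$h{\left(H,R \right)} = -2 + R$
$J{\left(I,b \right)} = 6 - \frac{1}{I}$
$V{\left(k \right)} = 2 - k \left(-3 + k\right)$ ($V{\left(k \right)} = 2 - k \left(\left(-2 + k\right) - 1\right) = 2 - k \left(-3 + k\right)$)
$r{\left(A,x \right)} = -6 + \frac{1}{x} + \left(6 + x\right)^{2}$ ($r{\left(A,x \right)} = \left(x + 6\right)^{2} - \left(6 - \frac{1}{x}\right) = \left(6 + x\right)^{2} - \left(6 - \frac{1}{x}\right) = -6 + \frac{1}{x} + \left(6 + x\right)^{2}$)
$r{\left(-58,V{\left(-6 \right)} \right)} + F = \left(-6 + \frac{1}{2 - 6 - - 6 \left(-2 - 6\right)} + \left(6 - \left(4 - 6 \left(-2 - 6\right)\right)\right)^{2}\right) + 225 = \left(-6 + \frac{1}{2 - 6 - \left(-6\right) \left(-8\right)} + \left(6 - \left(4 + 48\right)\right)^{2}\right) + 225 = \left(-6 + \frac{1}{2 - 6 - 48} + \left(6 - 52\right)^{2}\right) + 225 = \left(-6 + \frac{1}{-52} + \left(6 - 52\right)^{2}\right) + 225 = \left(-6 - \frac{1}{52} + \left(-46\right)^{2}\right) + 225 = \left(-6 - \frac{1}{52} + 2116\right) + 225 = \frac{109719}{52} + 225 = \frac{121419}{52}$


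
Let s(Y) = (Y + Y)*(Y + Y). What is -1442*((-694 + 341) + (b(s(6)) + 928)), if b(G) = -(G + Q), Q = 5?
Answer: -614292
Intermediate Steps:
s(Y) = 4*Y**2 (s(Y) = (2*Y)*(2*Y) = 4*Y**2)
b(G) = -5 - G (b(G) = -(G + 5) = -(5 + G) = -5 - G)
-1442*((-694 + 341) + (b(s(6)) + 928)) = -1442*((-694 + 341) + ((-5 - 4*6**2) + 928)) = -1442*(-353 + ((-5 - 4*36) + 928)) = -1442*(-353 + ((-5 - 1*144) + 928)) = -1442*(-353 + ((-5 - 144) + 928)) = -1442*(-353 + (-149 + 928)) = -1442*(-353 + 779) = -1442*426 = -614292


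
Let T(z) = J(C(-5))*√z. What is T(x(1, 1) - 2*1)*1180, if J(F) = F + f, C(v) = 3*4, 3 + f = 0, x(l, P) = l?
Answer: 10620*I ≈ 10620.0*I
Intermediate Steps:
f = -3 (f = -3 + 0 = -3)
C(v) = 12
J(F) = -3 + F (J(F) = F - 3 = -3 + F)
T(z) = 9*√z (T(z) = (-3 + 12)*√z = 9*√z)
T(x(1, 1) - 2*1)*1180 = (9*√(1 - 2*1))*1180 = (9*√(1 - 2))*1180 = (9*√(-1))*1180 = (9*I)*1180 = 10620*I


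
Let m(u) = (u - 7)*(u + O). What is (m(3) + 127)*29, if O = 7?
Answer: 2523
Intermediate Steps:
m(u) = (-7 + u)*(7 + u) (m(u) = (u - 7)*(u + 7) = (-7 + u)*(7 + u))
(m(3) + 127)*29 = ((-49 + 3²) + 127)*29 = ((-49 + 9) + 127)*29 = (-40 + 127)*29 = 87*29 = 2523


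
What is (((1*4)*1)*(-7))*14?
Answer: -392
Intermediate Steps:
(((1*4)*1)*(-7))*14 = ((4*1)*(-7))*14 = (4*(-7))*14 = -28*14 = -392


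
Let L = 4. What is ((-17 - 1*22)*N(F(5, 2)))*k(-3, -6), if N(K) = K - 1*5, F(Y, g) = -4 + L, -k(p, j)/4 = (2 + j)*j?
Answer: -18720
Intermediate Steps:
k(p, j) = -4*j*(2 + j) (k(p, j) = -4*(2 + j)*j = -4*j*(2 + j))
F(Y, g) = 0 (F(Y, g) = -4 + 4 = 0)
N(K) = -5 + K (N(K) = K - 5 = -5 + K)
((-17 - 1*22)*N(F(5, 2)))*k(-3, -6) = ((-17 - 1*22)*(-5 + 0))*(-4*(-6)*(2 - 6)) = ((-17 - 22)*(-5))*(-4*(-6)*(-4)) = -39*(-5)*(-96) = 195*(-96) = -18720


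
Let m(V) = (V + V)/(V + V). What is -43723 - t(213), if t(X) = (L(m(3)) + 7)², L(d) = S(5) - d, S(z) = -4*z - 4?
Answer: -44047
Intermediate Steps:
S(z) = -4 - 4*z
m(V) = 1 (m(V) = (2*V)/((2*V)) = (2*V)*(1/(2*V)) = 1)
L(d) = -24 - d (L(d) = (-4 - 4*5) - d = (-4 - 20) - d = -24 - d)
t(X) = 324 (t(X) = ((-24 - 1*1) + 7)² = ((-24 - 1) + 7)² = (-25 + 7)² = (-18)² = 324)
-43723 - t(213) = -43723 - 1*324 = -43723 - 324 = -44047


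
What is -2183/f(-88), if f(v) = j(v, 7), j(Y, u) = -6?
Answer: 2183/6 ≈ 363.83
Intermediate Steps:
f(v) = -6
-2183/f(-88) = -2183/(-6) = -2183*(-1/6) = 2183/6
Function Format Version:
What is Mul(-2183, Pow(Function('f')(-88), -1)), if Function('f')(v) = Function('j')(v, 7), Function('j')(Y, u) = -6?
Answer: Rational(2183, 6) ≈ 363.83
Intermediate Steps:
Function('f')(v) = -6
Mul(-2183, Pow(Function('f')(-88), -1)) = Mul(-2183, Pow(-6, -1)) = Mul(-2183, Rational(-1, 6)) = Rational(2183, 6)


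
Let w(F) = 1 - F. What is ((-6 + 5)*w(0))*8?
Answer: -8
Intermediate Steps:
((-6 + 5)*w(0))*8 = ((-6 + 5)*(1 - 1*0))*8 = -(1 + 0)*8 = -1*1*8 = -1*8 = -8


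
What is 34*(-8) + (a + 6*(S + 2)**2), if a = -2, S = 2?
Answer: -178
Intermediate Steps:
34*(-8) + (a + 6*(S + 2)**2) = 34*(-8) + (-2 + 6*(2 + 2)**2) = -272 + (-2 + 6*4**2) = -272 + (-2 + 6*16) = -272 + (-2 + 96) = -272 + 94 = -178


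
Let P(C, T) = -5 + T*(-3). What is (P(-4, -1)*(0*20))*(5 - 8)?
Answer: 0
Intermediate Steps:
P(C, T) = -5 - 3*T
(P(-4, -1)*(0*20))*(5 - 8) = ((-5 - 3*(-1))*(0*20))*(5 - 8) = ((-5 + 3)*0)*(-3) = -2*0*(-3) = 0*(-3) = 0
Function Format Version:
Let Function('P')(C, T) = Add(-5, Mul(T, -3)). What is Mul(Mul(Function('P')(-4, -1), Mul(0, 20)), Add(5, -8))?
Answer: 0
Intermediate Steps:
Function('P')(C, T) = Add(-5, Mul(-3, T))
Mul(Mul(Function('P')(-4, -1), Mul(0, 20)), Add(5, -8)) = Mul(Mul(Add(-5, Mul(-3, -1)), Mul(0, 20)), Add(5, -8)) = Mul(Mul(Add(-5, 3), 0), -3) = Mul(Mul(-2, 0), -3) = Mul(0, -3) = 0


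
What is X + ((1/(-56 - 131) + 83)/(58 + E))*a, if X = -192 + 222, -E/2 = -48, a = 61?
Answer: 905330/14399 ≈ 62.875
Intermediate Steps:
E = 96 (E = -2*(-48) = 96)
X = 30
X + ((1/(-56 - 131) + 83)/(58 + E))*a = 30 + ((1/(-56 - 131) + 83)/(58 + 96))*61 = 30 + ((1/(-187) + 83)/154)*61 = 30 + ((-1/187 + 83)*(1/154))*61 = 30 + ((15520/187)*(1/154))*61 = 30 + (7760/14399)*61 = 30 + 473360/14399 = 905330/14399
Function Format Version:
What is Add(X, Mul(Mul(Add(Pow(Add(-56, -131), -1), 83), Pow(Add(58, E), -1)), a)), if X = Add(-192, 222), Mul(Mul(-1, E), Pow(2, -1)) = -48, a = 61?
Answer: Rational(905330, 14399) ≈ 62.875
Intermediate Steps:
E = 96 (E = Mul(-2, -48) = 96)
X = 30
Add(X, Mul(Mul(Add(Pow(Add(-56, -131), -1), 83), Pow(Add(58, E), -1)), a)) = Add(30, Mul(Mul(Add(Pow(Add(-56, -131), -1), 83), Pow(Add(58, 96), -1)), 61)) = Add(30, Mul(Mul(Add(Pow(-187, -1), 83), Pow(154, -1)), 61)) = Add(30, Mul(Mul(Add(Rational(-1, 187), 83), Rational(1, 154)), 61)) = Add(30, Mul(Mul(Rational(15520, 187), Rational(1, 154)), 61)) = Add(30, Mul(Rational(7760, 14399), 61)) = Add(30, Rational(473360, 14399)) = Rational(905330, 14399)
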